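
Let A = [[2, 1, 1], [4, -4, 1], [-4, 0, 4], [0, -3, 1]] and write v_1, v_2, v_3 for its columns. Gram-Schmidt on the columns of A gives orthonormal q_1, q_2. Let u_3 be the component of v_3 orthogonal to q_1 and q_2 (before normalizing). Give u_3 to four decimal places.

q_1 = v_1/‖v_1‖ = (2, 4, -4, 0)/6.0000 = (0.3333, 0.6667, -0.6667, 0.0000).
r_{12} = q_1·v_2 = -2.3333.
u_2 = v_2 + 2.3333·q_1 = (1.7778, -2.4444, -1.5556, -3.0000).
‖u_2‖ = 4.5338, so q_2 = (0.3921, -0.5392, -0.3431, -0.6617).
r_{13} = q_1·v_3 = -1.6667; r_{23} = q_2·v_3 = -2.1811.
u_3 = v_3 + 1.6667·q_1 + 2.1811·q_2 = (2.4108, 0.9351, 2.1405, -0.4432).

u_3 = (2.4108, 0.9351, 2.1405, -0.4432)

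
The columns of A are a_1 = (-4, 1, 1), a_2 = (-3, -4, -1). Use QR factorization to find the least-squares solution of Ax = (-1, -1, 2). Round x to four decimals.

x = (0.2267, 0.1313)

a_1 = (-4, 1, 1); ‖a_1‖ = 4.2426, so q_1 = (-0.9428, 0.2357, 0.2357).
q_1·a_2 = (-0.9428)·(-3) + 0.2357·(-4) + 0.2357·(-1) = 1.6499.
u_2 = a_2 − 1.6499·q_1 = (-1.4444, -4.3889, -1.3889).
‖u_2‖ = 4.8247, so q_2 = (-0.2994, -0.9097, -0.2879).
Qᵀb = (1.1785, 0.6333).
Back-substitute: x_2 = 0.6333/4.8247 = 0.1313.
x_1 = (1.1785 − 1.6499·0.1313)/4.2426 = 0.2267.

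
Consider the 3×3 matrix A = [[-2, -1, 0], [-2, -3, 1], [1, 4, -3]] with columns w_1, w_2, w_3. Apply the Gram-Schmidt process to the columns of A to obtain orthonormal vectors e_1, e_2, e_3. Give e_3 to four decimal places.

e_3 = (0.5270, -0.7379, -0.4216)

w_1 = (-2, -2, 1); ‖w_1‖ = 3.0000, so e_1 = (-0.6667, -0.6667, 0.3333).
e_1·w_2 = (-0.6667)·(-1) + (-0.6667)·(-3) + 0.3333·4 = 4.0000.
u_2 = w_2 − 4.0000·e_1 = (1.6667, -0.3333, 2.6667).
‖u_2‖ = 3.1623, so e_2 = (0.5270, -0.1054, 0.8433).
e_1·w_3 = (-0.6667)·0 + (-0.6667)·1 + 0.3333·(-3) = -1.6667; e_2·w_3 = 0.5270·0 + (-0.1054)·1 + 0.8433·(-3) = -2.6352.
u_3 = w_3 + 1.6667·e_1 + 2.6352·e_2 = (0.2778, -0.3889, -0.2222).
‖u_3‖ = 0.5270, so e_3 = (0.5270, -0.7379, -0.4216).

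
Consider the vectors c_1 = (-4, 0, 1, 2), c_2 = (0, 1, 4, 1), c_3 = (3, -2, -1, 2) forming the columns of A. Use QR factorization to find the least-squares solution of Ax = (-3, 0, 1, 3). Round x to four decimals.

c_1 = (-4, 0, 1, 2); ‖c_1‖ = 4.5826, so e_1 = (-0.8729, 0.0000, 0.2182, 0.4364).
e_1·c_2 = (-0.8729)·0 + 0.0000·1 + 0.2182·4 + 0.4364·1 = 1.3093.
u_2 = c_2 − 1.3093·e_1 = (1.1429, 1.0000, 3.7143, 0.4286).
‖u_2‖ = 4.0356, so e_2 = (0.2832, 0.2478, 0.9204, 0.1062).
e_1·c_3 = (-0.8729)·3 + 0.0000·(-2) + 0.2182·(-1) + 0.4364·2 = -1.9640; e_2·c_3 = 0.2832·3 + 0.2478·(-2) + 0.9204·(-1) + 0.1062·2 = -0.3540.
u_3 = c_3 + 1.9640·e_1 + 0.3540·e_2 = (1.3860, -1.9123, -0.2456, 2.8947).
‖u_3‖ = 3.7440, so e_3 = (0.3702, -0.5108, -0.0656, 0.7732).
Qᵀb = (4.1461, 0.3894, 1.1433).
Back-substitute: x_3 = 1.1433/3.7440 = 0.3054.
x_2 = (0.3894 + 0.3540·0.3054)/4.0356 = 0.1233.
x_1 = (4.1461 − 1.3093·0.1233 + 1.9640·0.3054)/4.5826 = 1.0004.

x = (1.0004, 0.1233, 0.3054)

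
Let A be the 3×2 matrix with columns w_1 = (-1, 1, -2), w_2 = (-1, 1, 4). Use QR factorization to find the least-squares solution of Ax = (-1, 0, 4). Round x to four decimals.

e_1 = w_1/‖w_1‖ = (-1, 1, -2)/2.4495 = (-0.4082, 0.4082, -0.8165).
r_{12} = e_1·w_2 = -2.4495.
u_2 = w_2 + 2.4495·e_1 = (-2.0000, 2.0000, 2.0000).
‖u_2‖ = 3.4641, so e_2 = (-0.5774, 0.5774, 0.5774).
Qᵀb = (-2.8577, 2.8868).
Back-substitute: x_2 = 2.8868/3.4641 = 0.8333.
x_1 = (-2.8577 + 2.4495·0.8333)/2.4495 = -0.3333.

x = (-0.3333, 0.8333)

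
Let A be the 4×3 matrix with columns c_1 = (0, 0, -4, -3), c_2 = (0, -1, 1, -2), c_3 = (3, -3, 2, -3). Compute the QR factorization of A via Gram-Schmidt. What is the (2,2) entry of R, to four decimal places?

r_{22} = 2.4166

c_1 = (0, 0, -4, -3); ‖c_1‖ = 5.0000, so e_1 = (0.0000, 0.0000, -0.8000, -0.6000).
e_1·c_2 = 0.0000·0 + 0.0000·(-1) + (-0.8000)·1 + (-0.6000)·(-2) = 0.4000.
u_2 = c_2 − 0.4000·e_1 = (0.0000, -1.0000, 1.3200, -1.7600).
r_{22} = ‖u_2‖ = 2.4166.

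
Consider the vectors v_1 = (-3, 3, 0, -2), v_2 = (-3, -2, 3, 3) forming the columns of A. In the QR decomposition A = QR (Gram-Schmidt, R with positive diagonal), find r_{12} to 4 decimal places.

r_{12} = -0.6396

v_1 = (-3, 3, 0, -2); ‖v_1‖ = 4.6904, so q_1 = (-0.6396, 0.6396, 0.0000, -0.4264).
r_{12} = q_1·v_2 = -0.6396.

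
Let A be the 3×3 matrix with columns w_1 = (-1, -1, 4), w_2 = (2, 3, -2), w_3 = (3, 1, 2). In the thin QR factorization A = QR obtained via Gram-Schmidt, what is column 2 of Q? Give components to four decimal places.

q_2 = (0.4632, 0.8256, 0.3222)

q_1 = w_1/‖w_1‖ = (-1, -1, 4)/4.2426 = (-0.2357, -0.2357, 0.9428).
r_{12} = q_1·w_2 = -3.0641.
u_2 = w_2 + 3.0641·q_1 = (1.2778, 2.2778, 0.8889).
‖u_2‖ = 2.7588, so q_2 = (0.4632, 0.8256, 0.3222).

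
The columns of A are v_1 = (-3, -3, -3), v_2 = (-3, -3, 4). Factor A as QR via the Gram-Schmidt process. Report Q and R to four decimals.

Q = [[-0.5774, -0.4082], [-0.5774, -0.4082], [-0.5774, 0.8165]], R = [[5.1962, 1.1547], [0.0000, 5.7155]]

v_1 = (-3, -3, -3); ‖v_1‖ = 5.1962, so q_1 = (-0.5774, -0.5774, -0.5774).
q_1·v_2 = (-0.5774)·(-3) + (-0.5774)·(-3) + (-0.5774)·4 = 1.1547.
u_2 = v_2 − 1.1547·q_1 = (-2.3333, -2.3333, 4.6667).
‖u_2‖ = 5.7155, so q_2 = (-0.4082, -0.4082, 0.8165).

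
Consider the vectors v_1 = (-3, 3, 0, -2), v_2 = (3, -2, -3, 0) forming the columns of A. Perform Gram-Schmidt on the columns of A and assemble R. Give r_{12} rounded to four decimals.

q_1 = v_1/‖v_1‖ = (-3, 3, 0, -2)/4.6904 = (-0.6396, 0.6396, 0.0000, -0.4264).
r_{12} = q_1·v_2 = -3.1980.

r_{12} = -3.1980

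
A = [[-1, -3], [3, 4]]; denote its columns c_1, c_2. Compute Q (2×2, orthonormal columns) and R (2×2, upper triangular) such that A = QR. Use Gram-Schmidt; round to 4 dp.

Q = [[-0.3162, -0.9487], [0.9487, -0.3162]], R = [[3.1623, 4.7434], [0.0000, 1.5811]]

q_1 = c_1/‖c_1‖ = (-1, 3)/3.1623 = (-0.3162, 0.9487).
r_{12} = q_1·c_2 = 4.7434.
u_2 = c_2 − 4.7434·q_1 = (-1.5000, -0.5000).
‖u_2‖ = 1.5811, so q_2 = (-0.9487, -0.3162).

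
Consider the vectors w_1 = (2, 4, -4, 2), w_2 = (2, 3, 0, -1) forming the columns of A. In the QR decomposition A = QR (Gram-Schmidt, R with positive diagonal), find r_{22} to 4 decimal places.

w_1 = (2, 4, -4, 2); ‖w_1‖ = 6.3246, so e_1 = (0.3162, 0.6325, -0.6325, 0.3162).
e_1·w_2 = 0.3162·2 + 0.6325·3 + (-0.6325)·0 + 0.3162·(-1) = 2.2136.
u_2 = w_2 − 2.2136·e_1 = (1.3000, 1.6000, 1.4000, -1.7000).
r_{22} = ‖u_2‖ = 3.0166.

r_{22} = 3.0166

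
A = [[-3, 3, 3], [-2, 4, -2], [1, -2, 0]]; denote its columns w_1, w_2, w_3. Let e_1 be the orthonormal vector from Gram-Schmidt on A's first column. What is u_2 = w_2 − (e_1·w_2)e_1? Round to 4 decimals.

e_1 = w_1/‖w_1‖ = (-3, -2, 1)/3.7417 = (-0.8018, -0.5345, 0.2673).
r_{12} = e_1·w_2 = -5.0780.
u_2 = w_2 + 5.0780·e_1 = (-1.0714, 1.2857, -0.6429).

u_2 = (-1.0714, 1.2857, -0.6429)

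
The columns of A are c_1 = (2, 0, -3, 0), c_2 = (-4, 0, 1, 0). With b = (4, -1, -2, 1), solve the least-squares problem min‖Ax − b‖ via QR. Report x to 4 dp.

x = (0.4000, -0.8000)

q_1 = c_1/‖c_1‖ = (2, 0, -3, 0)/3.6056 = (0.5547, 0.0000, -0.8321, 0.0000).
r_{12} = q_1·c_2 = -3.0509.
u_2 = c_2 + 3.0509·q_1 = (-2.3077, 0.0000, -1.5385, 0.0000).
‖u_2‖ = 2.7735, so q_2 = (-0.8321, 0.0000, -0.5547, 0.0000).
Qᵀb = (3.8829, -2.2188).
Back-substitute: x_2 = -2.2188/2.7735 = -0.8000.
x_1 = (3.8829 + 3.0509·(-0.8000))/3.6056 = 0.4000.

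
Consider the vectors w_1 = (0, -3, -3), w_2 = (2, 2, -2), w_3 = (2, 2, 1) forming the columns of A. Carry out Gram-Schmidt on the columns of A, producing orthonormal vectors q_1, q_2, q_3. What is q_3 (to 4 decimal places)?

w_1 = (0, -3, -3); ‖w_1‖ = 4.2426, so q_1 = (0.0000, -0.7071, -0.7071).
q_1·w_2 = 0.0000·2 + (-0.7071)·2 + (-0.7071)·(-2) = 0.0000.
u_2 = w_2 + 0.0000·q_1 = (2.0000, 2.0000, -2.0000).
‖u_2‖ = 3.4641, so q_2 = (0.5774, 0.5774, -0.5774).
q_1·w_3 = 0.0000·2 + (-0.7071)·2 + (-0.7071)·1 = -2.1213; q_2·w_3 = 0.5774·2 + 0.5774·2 + (-0.5774)·1 = 1.7321.
u_3 = w_3 + 2.1213·q_1 − 1.7321·q_2 = (1.0000, -0.5000, 0.5000).
‖u_3‖ = 1.2247, so q_3 = (0.8165, -0.4082, 0.4082).

q_3 = (0.8165, -0.4082, 0.4082)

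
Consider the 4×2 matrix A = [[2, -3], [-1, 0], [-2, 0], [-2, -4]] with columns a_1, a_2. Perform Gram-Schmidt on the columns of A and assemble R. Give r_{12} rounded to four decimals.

a_1 = (2, -1, -2, -2); ‖a_1‖ = 3.6056, so e_1 = (0.5547, -0.2774, -0.5547, -0.5547).
r_{12} = e_1·a_2 = 0.5547.

r_{12} = 0.5547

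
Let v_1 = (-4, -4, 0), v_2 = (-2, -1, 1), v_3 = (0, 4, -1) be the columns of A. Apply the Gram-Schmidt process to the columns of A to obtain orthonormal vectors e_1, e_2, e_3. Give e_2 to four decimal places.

e_2 = (-0.4082, 0.4082, 0.8165)

e_1 = v_1/‖v_1‖ = (-4, -4, 0)/5.6569 = (-0.7071, -0.7071, 0.0000).
r_{12} = e_1·v_2 = 2.1213.
u_2 = v_2 − 2.1213·e_1 = (-0.5000, 0.5000, 1.0000).
‖u_2‖ = 1.2247, so e_2 = (-0.4082, 0.4082, 0.8165).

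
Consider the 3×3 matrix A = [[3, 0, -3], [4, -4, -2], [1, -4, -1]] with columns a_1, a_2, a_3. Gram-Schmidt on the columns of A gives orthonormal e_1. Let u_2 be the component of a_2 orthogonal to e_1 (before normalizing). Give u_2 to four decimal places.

a_1 = (3, 4, 1); ‖a_1‖ = 5.0990, so e_1 = (0.5883, 0.7845, 0.1961).
e_1·a_2 = 0.5883·0 + 0.7845·(-4) + 0.1961·(-4) = -3.9223.
u_2 = a_2 + 3.9223·e_1 = (2.3077, -0.9231, -3.2308).

u_2 = (2.3077, -0.9231, -3.2308)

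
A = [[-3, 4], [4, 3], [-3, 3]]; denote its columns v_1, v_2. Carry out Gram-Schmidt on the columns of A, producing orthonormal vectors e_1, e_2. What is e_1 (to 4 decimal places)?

e_1 = (-0.5145, 0.6860, -0.5145)

v_1 = (-3, 4, -3); ‖v_1‖ = 5.8310, so e_1 = (-0.5145, 0.6860, -0.5145).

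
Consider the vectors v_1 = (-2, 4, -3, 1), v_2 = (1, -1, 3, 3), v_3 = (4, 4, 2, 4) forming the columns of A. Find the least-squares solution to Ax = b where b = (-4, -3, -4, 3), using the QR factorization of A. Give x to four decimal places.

x = (1.2184, 1.5584, -1.1416)

e_1 = v_1/‖v_1‖ = (-2, 4, -3, 1)/5.4772 = (-0.3651, 0.7303, -0.5477, 0.1826).
r_{12} = e_1·v_2 = -2.1909.
u_2 = v_2 + 2.1909·e_1 = (0.2000, 0.6000, 1.8000, 3.4000).
‖u_2‖ = 3.8987, so e_2 = (0.0513, 0.1539, 0.4617, 0.8721).
r_{13} = e_1·v_3 = 1.0954; r_{23} = e_2·v_3 = 5.2325.
u_3 = v_3 − 1.0954·e_1 − 5.2325·e_2 = (4.1316, 2.3947, 0.1842, -0.7632).
‖u_3‖ = 4.8395, so e_3 = (0.8537, 0.4948, 0.0381, -0.1577).
Qᵀb = (2.0083, 0.1026, -5.5247).
Back-substitute: x_3 = -5.5247/4.8395 = -1.1416.
x_2 = (0.1026 − 5.2325·(-1.1416))/3.8987 = 1.5584.
x_1 = (2.0083 + 2.1909·1.5584 − 1.0954·(-1.1416))/5.4772 = 1.2184.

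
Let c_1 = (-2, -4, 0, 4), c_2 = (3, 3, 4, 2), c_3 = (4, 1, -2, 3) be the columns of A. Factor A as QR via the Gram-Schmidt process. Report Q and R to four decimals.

Q = [[-0.3333, 0.4119, 0.6171], [-0.6667, 0.3183, 0.0603], [0.0000, 0.6740, -0.6925], [0.6667, 0.5242, 0.3689]], R = [[6.0000, -1.6667, 0.0000], [0.0000, 5.9348, 2.1905], [0.0000, 0.0000, 5.0201]]

e_1 = c_1/‖c_1‖ = (-2, -4, 0, 4)/6.0000 = (-0.3333, -0.6667, 0.0000, 0.6667).
r_{12} = e_1·c_2 = -1.6667.
u_2 = c_2 + 1.6667·e_1 = (2.4444, 1.8889, 4.0000, 3.1111).
‖u_2‖ = 5.9348, so e_2 = (0.4119, 0.3183, 0.6740, 0.5242).
r_{13} = e_1·c_3 = 0.0000; r_{23} = e_2·c_3 = 2.1905.
u_3 = c_3 + 0.0000·e_1 − 2.1905·e_2 = (3.0978, 0.3028, -3.4763, 1.8517).
‖u_3‖ = 5.0201, so e_3 = (0.6171, 0.0603, -0.6925, 0.3689).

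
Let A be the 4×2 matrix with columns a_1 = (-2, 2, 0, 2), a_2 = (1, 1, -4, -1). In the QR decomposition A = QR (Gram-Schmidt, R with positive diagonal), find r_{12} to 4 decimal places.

a_1 = (-2, 2, 0, 2); ‖a_1‖ = 3.4641, so q_1 = (-0.5774, 0.5774, 0.0000, 0.5774).
r_{12} = q_1·a_2 = -0.5774.

r_{12} = -0.5774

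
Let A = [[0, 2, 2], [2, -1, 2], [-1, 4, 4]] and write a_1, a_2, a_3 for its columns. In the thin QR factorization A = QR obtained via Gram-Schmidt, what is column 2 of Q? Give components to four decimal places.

e_1 = a_1/‖a_1‖ = (0, 2, -1)/2.2361 = (0.0000, 0.8944, -0.4472).
r_{12} = e_1·a_2 = -2.6833.
u_2 = a_2 + 2.6833·e_1 = (2.0000, 1.4000, 2.8000).
‖u_2‖ = 3.7148, so e_2 = (0.5384, 0.3769, 0.7537).

e_2 = (0.5384, 0.3769, 0.7537)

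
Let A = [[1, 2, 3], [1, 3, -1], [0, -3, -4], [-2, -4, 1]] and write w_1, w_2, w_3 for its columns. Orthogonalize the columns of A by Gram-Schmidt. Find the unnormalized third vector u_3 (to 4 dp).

u_3 = (3.1864, -1.9322, -0.6441, 0.6271)

w_1 = (1, 1, 0, -2); ‖w_1‖ = 2.4495, so e_1 = (0.4082, 0.4082, 0.0000, -0.8165).
e_1·w_2 = 0.4082·2 + 0.4082·3 + 0.0000·(-3) + (-0.8165)·(-4) = 5.3072.
u_2 = w_2 − 5.3072·e_1 = (-0.1667, 0.8333, -3.0000, 0.3333).
‖u_2‖ = 3.1358, so e_2 = (-0.0531, 0.2657, -0.9567, 0.1063).
e_1·w_3 = 0.4082·3 + 0.4082·(-1) + 0.0000·(-4) + (-0.8165)·1 = 0.0000; e_2·w_3 = (-0.0531)·3 + 0.2657·(-1) + (-0.9567)·(-4) + 0.1063·1 = 3.5079.
u_3 = w_3 + 0.0000·e_1 − 3.5079·e_2 = (3.1864, -1.9322, -0.6441, 0.6271).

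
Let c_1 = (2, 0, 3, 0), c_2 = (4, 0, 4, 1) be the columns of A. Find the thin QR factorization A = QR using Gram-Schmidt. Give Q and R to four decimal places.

c_1 = (2, 0, 3, 0); ‖c_1‖ = 3.6056, so q_1 = (0.5547, 0.0000, 0.8321, 0.0000).
q_1·c_2 = 0.5547·4 + 0.0000·0 + 0.8321·4 + 0.0000·1 = 5.5470.
u_2 = c_2 − 5.5470·q_1 = (0.9231, 0.0000, -0.6154, 1.0000).
‖u_2‖ = 1.4936, so q_2 = (0.6180, 0.0000, -0.4120, 0.6695).

Q = [[0.5547, 0.6180], [0.0000, 0.0000], [0.8321, -0.4120], [0.0000, 0.6695]], R = [[3.6056, 5.5470], [0.0000, 1.4936]]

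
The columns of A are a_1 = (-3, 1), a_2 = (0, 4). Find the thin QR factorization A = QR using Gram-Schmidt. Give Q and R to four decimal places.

Q = [[-0.9487, 0.3162], [0.3162, 0.9487]], R = [[3.1623, 1.2649], [0.0000, 3.7947]]

a_1 = (-3, 1); ‖a_1‖ = 3.1623, so q_1 = (-0.9487, 0.3162).
q_1·a_2 = (-0.9487)·0 + 0.3162·4 = 1.2649.
u_2 = a_2 − 1.2649·q_1 = (1.2000, 3.6000).
‖u_2‖ = 3.7947, so q_2 = (0.3162, 0.9487).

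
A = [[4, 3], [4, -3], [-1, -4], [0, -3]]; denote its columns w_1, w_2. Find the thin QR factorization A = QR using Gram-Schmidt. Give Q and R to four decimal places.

Q = [[0.6963, 0.3857], [0.6963, -0.5345], [-0.1741, -0.5949], [0.0000, -0.4601]], R = [[5.7446, 0.6963], [0.0000, 6.5204]]

q_1 = w_1/‖w_1‖ = (4, 4, -1, 0)/5.7446 = (0.6963, 0.6963, -0.1741, 0.0000).
r_{12} = q_1·w_2 = 0.6963.
u_2 = w_2 − 0.6963·q_1 = (2.5152, -3.4848, -3.8788, -3.0000).
‖u_2‖ = 6.5204, so q_2 = (0.3857, -0.5345, -0.5949, -0.4601).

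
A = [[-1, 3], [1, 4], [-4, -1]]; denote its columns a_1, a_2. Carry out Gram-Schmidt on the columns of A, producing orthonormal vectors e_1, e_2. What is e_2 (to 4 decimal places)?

e_2 = (0.6607, 0.7503, 0.0224)

a_1 = (-1, 1, -4); ‖a_1‖ = 4.2426, so e_1 = (-0.2357, 0.2357, -0.9428).
e_1·a_2 = (-0.2357)·3 + 0.2357·4 + (-0.9428)·(-1) = 1.1785.
u_2 = a_2 − 1.1785·e_1 = (3.2778, 3.7222, 0.1111).
‖u_2‖ = 4.9610, so e_2 = (0.6607, 0.7503, 0.0224).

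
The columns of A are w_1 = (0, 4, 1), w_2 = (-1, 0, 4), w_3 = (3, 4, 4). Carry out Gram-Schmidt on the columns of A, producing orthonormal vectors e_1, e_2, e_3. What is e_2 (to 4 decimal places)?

w_1 = (0, 4, 1); ‖w_1‖ = 4.1231, so e_1 = (0.0000, 0.9701, 0.2425).
e_1·w_2 = 0.0000·(-1) + 0.9701·0 + 0.2425·4 = 0.9701.
u_2 = w_2 − 0.9701·e_1 = (-1.0000, -0.9412, 3.7647).
‖u_2‖ = 4.0073, so e_2 = (-0.2495, -0.2349, 0.9395).

e_2 = (-0.2495, -0.2349, 0.9395)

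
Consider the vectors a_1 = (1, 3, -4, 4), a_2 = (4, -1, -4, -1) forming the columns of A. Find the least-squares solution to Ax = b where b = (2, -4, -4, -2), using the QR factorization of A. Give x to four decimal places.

a_1 = (1, 3, -4, 4); ‖a_1‖ = 6.4807, so e_1 = (0.1543, 0.4629, -0.6172, 0.6172).
e_1·a_2 = 0.1543·4 + 0.4629·(-1) + (-0.6172)·(-4) + 0.6172·(-1) = 2.0059.
u_2 = a_2 − 2.0059·e_1 = (3.6905, -1.9286, -2.7619, -2.2381).
‖u_2‖ = 5.4751, so e_2 = (0.6741, -0.3522, -0.5045, -0.4088).
Qᵀb = (-0.3086, 5.5925).
Back-substitute: x_2 = 5.5925/5.4751 = 1.0214.
x_1 = (-0.3086 − 2.0059·1.0214)/6.4807 = -0.3638.

x = (-0.3638, 1.0214)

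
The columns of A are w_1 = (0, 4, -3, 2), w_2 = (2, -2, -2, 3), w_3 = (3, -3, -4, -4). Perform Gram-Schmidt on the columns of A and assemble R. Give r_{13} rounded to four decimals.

r_{13} = -1.4856

q_1 = w_1/‖w_1‖ = (0, 4, -3, 2)/5.3852 = (0.0000, 0.7428, -0.5571, 0.3714).
r_{13} = q_1·w_3 = -1.4856.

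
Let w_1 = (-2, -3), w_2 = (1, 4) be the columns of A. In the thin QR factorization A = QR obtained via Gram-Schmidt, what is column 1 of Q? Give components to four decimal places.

e_1 = w_1/‖w_1‖ = (-2, -3)/3.6056 = (-0.5547, -0.8321).

e_1 = (-0.5547, -0.8321)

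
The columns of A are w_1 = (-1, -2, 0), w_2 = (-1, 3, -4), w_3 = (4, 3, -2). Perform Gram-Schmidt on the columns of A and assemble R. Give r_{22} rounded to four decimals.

r_{22} = 4.5826

w_1 = (-1, -2, 0); ‖w_1‖ = 2.2361, so q_1 = (-0.4472, -0.8944, 0.0000).
q_1·w_2 = (-0.4472)·(-1) + (-0.8944)·3 + 0.0000·(-4) = -2.2361.
u_2 = w_2 + 2.2361·q_1 = (-2.0000, 1.0000, -4.0000).
r_{22} = ‖u_2‖ = 4.5826.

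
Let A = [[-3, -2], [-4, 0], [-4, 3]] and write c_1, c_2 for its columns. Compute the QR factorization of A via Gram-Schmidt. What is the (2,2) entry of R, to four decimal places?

r_{22} = 3.4817

c_1 = (-3, -4, -4); ‖c_1‖ = 6.4031, so e_1 = (-0.4685, -0.6247, -0.6247).
e_1·c_2 = (-0.4685)·(-2) + (-0.6247)·0 + (-0.6247)·3 = -0.9370.
u_2 = c_2 + 0.9370·e_1 = (-2.4390, -0.5854, 2.4146).
r_{22} = ‖u_2‖ = 3.4817.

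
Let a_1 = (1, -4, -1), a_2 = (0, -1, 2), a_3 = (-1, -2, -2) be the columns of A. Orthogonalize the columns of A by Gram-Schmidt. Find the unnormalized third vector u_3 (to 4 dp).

u_3 = (-1.5698, -0.3488, -0.1744)

a_1 = (1, -4, -1); ‖a_1‖ = 4.2426, so e_1 = (0.2357, -0.9428, -0.2357).
e_1·a_2 = 0.2357·0 + (-0.9428)·(-1) + (-0.2357)·2 = 0.4714.
u_2 = a_2 − 0.4714·e_1 = (-0.1111, -0.5556, 2.1111).
‖u_2‖ = 2.1858, so e_2 = (-0.0508, -0.2542, 0.9658).
e_1·a_3 = 0.2357·(-1) + (-0.9428)·(-2) + (-0.2357)·(-2) = 2.1213; e_2·a_3 = (-0.0508)·(-1) + (-0.2542)·(-2) + 0.9658·(-2) = -1.3725.
u_3 = a_3 − 2.1213·e_1 + 1.3725·e_2 = (-1.5698, -0.3488, -0.1744).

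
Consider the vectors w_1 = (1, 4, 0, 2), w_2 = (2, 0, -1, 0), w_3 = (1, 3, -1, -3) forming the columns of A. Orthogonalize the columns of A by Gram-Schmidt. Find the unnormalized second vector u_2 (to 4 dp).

w_1 = (1, 4, 0, 2); ‖w_1‖ = 4.5826, so q_1 = (0.2182, 0.8729, 0.0000, 0.4364).
q_1·w_2 = 0.2182·2 + 0.8729·0 + 0.0000·(-1) + 0.4364·0 = 0.4364.
u_2 = w_2 − 0.4364·q_1 = (1.9048, -0.3810, -1.0000, -0.1905).

u_2 = (1.9048, -0.3810, -1.0000, -0.1905)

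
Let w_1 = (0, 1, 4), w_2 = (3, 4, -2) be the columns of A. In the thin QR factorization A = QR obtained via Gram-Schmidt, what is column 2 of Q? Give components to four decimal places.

w_1 = (0, 1, 4); ‖w_1‖ = 4.1231, so e_1 = (0.0000, 0.2425, 0.9701).
e_1·w_2 = 0.0000·3 + 0.2425·4 + 0.9701·(-2) = -0.9701.
u_2 = w_2 + 0.9701·e_1 = (3.0000, 4.2353, -1.0588).
‖u_2‖ = 5.2971, so e_2 = (0.5664, 0.7996, -0.1999).

e_2 = (0.5664, 0.7996, -0.1999)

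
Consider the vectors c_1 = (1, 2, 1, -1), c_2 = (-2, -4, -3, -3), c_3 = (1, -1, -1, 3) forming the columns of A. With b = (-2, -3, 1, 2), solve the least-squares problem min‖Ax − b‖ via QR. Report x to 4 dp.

x = (-3.0189, -0.7151, -0.9962)

q_1 = c_1/‖c_1‖ = (1, 2, 1, -1)/2.6458 = (0.3780, 0.7559, 0.3780, -0.3780).
r_{12} = q_1·c_2 = -3.7796.
u_2 = c_2 + 3.7796·q_1 = (-0.5714, -1.1429, -1.5714, -4.4286).
‖u_2‖ = 4.8697, so q_2 = (-0.1173, -0.2347, -0.3227, -0.9094).
r_{13} = q_1·c_3 = -1.8898; r_{23} = q_2·c_3 = -2.2882.
u_3 = c_3 + 1.8898·q_1 + 2.2882·q_2 = (1.4458, -0.1084, -1.0241, 0.2048).
‖u_3‖ = 1.7868, so q_3 = (0.8091, -0.0607, -0.5731, 0.1146).
Qᵀb = (-3.4017, -1.2028, -1.7801).
Back-substitute: x_3 = -1.7801/1.7868 = -0.9962.
x_2 = (-1.2028 + 2.2882·(-0.9962))/4.8697 = -0.7151.
x_1 = (-3.4017 + 3.7796·(-0.7151) + 1.8898·(-0.9962))/2.6458 = -3.0189.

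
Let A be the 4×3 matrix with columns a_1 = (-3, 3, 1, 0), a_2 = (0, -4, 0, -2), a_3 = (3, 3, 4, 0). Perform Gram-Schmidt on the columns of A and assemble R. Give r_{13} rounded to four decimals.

a_1 = (-3, 3, 1, 0); ‖a_1‖ = 4.3589, so q_1 = (-0.6882, 0.6882, 0.2294, 0.0000).
r_{13} = q_1·a_3 = 0.9177.

r_{13} = 0.9177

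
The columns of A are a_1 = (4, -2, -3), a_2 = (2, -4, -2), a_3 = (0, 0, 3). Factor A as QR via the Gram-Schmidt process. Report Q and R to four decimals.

Q = [[0.7428, -0.3826, 0.5494], [-0.3714, -0.9183, -0.1374], [-0.5571, 0.1020, 0.8242]], R = [[5.3852, 4.0853, -1.6713], [0.0000, 2.7038, 0.3061], [0.0000, 0.0000, 2.4725]]

q_1 = a_1/‖a_1‖ = (4, -2, -3)/5.3852 = (0.7428, -0.3714, -0.5571).
r_{12} = q_1·a_2 = 4.0853.
u_2 = a_2 − 4.0853·q_1 = (-1.0345, -2.4828, 0.2759).
‖u_2‖ = 2.7038, so q_2 = (-0.3826, -0.9183, 0.1020).
r_{13} = q_1·a_3 = -1.6713; r_{23} = q_2·a_3 = 0.3061.
u_3 = a_3 + 1.6713·q_1 − 0.3061·q_2 = (1.3585, -0.3396, 2.0377).
‖u_3‖ = 2.4725, so q_3 = (0.5494, -0.1374, 0.8242).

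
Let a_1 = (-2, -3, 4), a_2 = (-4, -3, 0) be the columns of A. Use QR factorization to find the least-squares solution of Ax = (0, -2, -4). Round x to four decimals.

e_1 = a_1/‖a_1‖ = (-2, -3, 4)/5.3852 = (-0.3714, -0.5571, 0.7428).
r_{12} = e_1·a_2 = 3.1568.
u_2 = a_2 − 3.1568·e_1 = (-2.8276, -1.2414, -2.3448).
‖u_2‖ = 3.8774, so e_2 = (-0.7292, -0.3202, -0.6047).
Qᵀb = (-1.8570, 3.0593).
Back-substitute: x_2 = 3.0593/3.8774 = 0.7890.
x_1 = (-1.8570 − 3.1568·0.7890)/5.3852 = -0.8073.

x = (-0.8073, 0.7890)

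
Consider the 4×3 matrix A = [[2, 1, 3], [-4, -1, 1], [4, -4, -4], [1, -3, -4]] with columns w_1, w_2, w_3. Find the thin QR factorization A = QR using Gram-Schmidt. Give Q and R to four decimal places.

e_1 = w_1/‖w_1‖ = (2, -4, 4, 1)/6.0828 = (0.3288, -0.6576, 0.6576, 0.1644).
r_{12} = e_1·w_2 = -2.1372.
u_2 = w_2 + 2.1372·e_1 = (1.7027, -2.4054, -2.5946, -2.6486).
‖u_2‖ = 4.7363, so e_2 = (0.3595, -0.5079, -0.5478, -0.5592).
r_{13} = e_1·w_3 = -2.9592; r_{23} = e_2·w_3 = 4.9988.
u_3 = w_3 + 2.9592·e_1 − 4.9988·e_2 = (2.1759, 1.5928, 0.6843, -0.7181).
‖u_3‖ = 2.8732, so e_3 = (0.7573, 0.5543, 0.2382, -0.2499).

Q = [[0.3288, 0.3595, 0.7573], [-0.6576, -0.5079, 0.5543], [0.6576, -0.5478, 0.2382], [0.1644, -0.5592, -0.2499]], R = [[6.0828, -2.1372, -2.9592], [0.0000, 4.7363, 4.9988], [0.0000, 0.0000, 2.8732]]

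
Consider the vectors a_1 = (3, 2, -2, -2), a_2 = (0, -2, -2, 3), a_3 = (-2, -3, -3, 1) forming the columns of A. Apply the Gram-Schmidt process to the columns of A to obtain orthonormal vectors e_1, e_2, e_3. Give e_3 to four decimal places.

e_3 = (-0.5127, -0.3428, -0.5300, -0.5819)

a_1 = (3, 2, -2, -2); ‖a_1‖ = 4.5826, so e_1 = (0.6547, 0.4364, -0.4364, -0.4364).
e_1·a_2 = 0.6547·0 + 0.4364·(-2) + (-0.4364)·(-2) + (-0.4364)·3 = -1.3093.
u_2 = a_2 + 1.3093·e_1 = (0.8571, -1.4286, -2.5714, 2.4286).
‖u_2‖ = 3.9097, so e_2 = (0.2192, -0.3654, -0.6577, 0.6212).
e_1·a_3 = 0.6547·(-2) + 0.4364·(-3) + (-0.4364)·(-3) + (-0.4364)·1 = -1.7457; e_2·a_3 = 0.2192·(-2) + (-0.3654)·(-3) + (-0.6577)·(-3) + 0.6212·1 = 3.2520.
u_3 = a_3 + 1.7457·e_1 − 3.2520·e_2 = (-1.5701, -1.0498, -1.6231, -1.7819).
‖u_3‖ = 3.0622, so e_3 = (-0.5127, -0.3428, -0.5300, -0.5819).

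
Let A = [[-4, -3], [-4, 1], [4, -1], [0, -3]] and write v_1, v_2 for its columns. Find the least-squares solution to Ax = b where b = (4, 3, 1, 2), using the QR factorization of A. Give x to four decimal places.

v_1 = (-4, -4, 4, 0); ‖v_1‖ = 6.9282, so q_1 = (-0.5774, -0.5774, 0.5774, 0.0000).
q_1·v_2 = (-0.5774)·(-3) + (-0.5774)·1 + 0.5774·(-1) + 0.0000·(-3) = 0.5774.
u_2 = v_2 − 0.5774·q_1 = (-2.6667, 1.3333, -1.3333, -3.0000).
‖u_2‖ = 4.4347, so q_2 = (-0.6013, 0.3007, -0.3007, -0.6765).
Qᵀb = (-3.4641, -3.1569).
Back-substitute: x_2 = -3.1569/4.4347 = -0.7119.
x_1 = (-3.4641 − 0.5774·(-0.7119))/6.9282 = -0.4407.

x = (-0.4407, -0.7119)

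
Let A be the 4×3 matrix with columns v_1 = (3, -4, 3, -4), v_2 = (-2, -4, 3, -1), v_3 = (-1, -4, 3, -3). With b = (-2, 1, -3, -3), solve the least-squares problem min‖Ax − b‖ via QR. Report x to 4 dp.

e_1 = v_1/‖v_1‖ = (3, -4, 3, -4)/7.0711 = (0.4243, -0.5657, 0.4243, -0.5657).
r_{12} = e_1·v_2 = 3.2527.
u_2 = v_2 − 3.2527·e_1 = (-3.3800, -2.1600, 1.6200, 0.8400).
‖u_2‖ = 4.4068, so e_2 = (-0.7670, -0.4902, 0.3676, 0.1906).
r_{13} = e_1·v_3 = 4.8083; r_{23} = e_2·v_3 = 3.2586.
u_3 = v_3 − 4.8083·e_1 − 3.2586·e_2 = (-0.5407, 0.3172, -0.2379, -0.9011).
‖u_3‖ = 1.1232, so e_3 = (-0.4814, 0.2824, -0.2118, -0.8023).
Qᵀb = (-0.9899, -0.6308, 4.2874).
Back-substitute: x_3 = 4.2874/1.1232 = 3.8171.
x_2 = (-0.6308 − 3.2586·3.8171)/4.4068 = -2.9657.
x_1 = (-0.9899 − 3.2527·(-2.9657) − 4.8083·3.8171)/7.0711 = -1.3714.

x = (-1.3714, -2.9657, 3.8171)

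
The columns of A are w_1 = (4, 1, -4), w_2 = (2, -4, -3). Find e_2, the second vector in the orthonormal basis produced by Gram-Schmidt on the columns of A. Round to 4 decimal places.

w_1 = (4, 1, -4); ‖w_1‖ = 5.7446, so e_1 = (0.6963, 0.1741, -0.6963).
e_1·w_2 = 0.6963·2 + 0.1741·(-4) + (-0.6963)·(-3) = 2.7852.
u_2 = w_2 − 2.7852·e_1 = (0.0606, -4.4848, -1.0606).
‖u_2‖ = 4.6090, so e_2 = (0.0131, -0.9731, -0.2301).

e_2 = (0.0131, -0.9731, -0.2301)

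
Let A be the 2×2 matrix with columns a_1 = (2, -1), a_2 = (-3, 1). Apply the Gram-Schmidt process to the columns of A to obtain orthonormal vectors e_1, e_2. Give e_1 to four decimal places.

a_1 = (2, -1); ‖a_1‖ = 2.2361, so e_1 = (0.8944, -0.4472).

e_1 = (0.8944, -0.4472)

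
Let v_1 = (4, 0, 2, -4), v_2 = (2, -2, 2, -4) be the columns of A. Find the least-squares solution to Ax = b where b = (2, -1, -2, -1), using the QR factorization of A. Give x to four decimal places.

x = (0.2500, -0.0357)

v_1 = (4, 0, 2, -4); ‖v_1‖ = 6.0000, so e_1 = (0.6667, 0.0000, 0.3333, -0.6667).
e_1·v_2 = 0.6667·2 + 0.0000·(-2) + 0.3333·2 + (-0.6667)·(-4) = 4.6667.
u_2 = v_2 − 4.6667·e_1 = (-1.1111, -2.0000, 0.4444, -0.8889).
‖u_2‖ = 2.4944, so e_2 = (-0.4454, -0.8018, 0.1782, -0.3563).
Qᵀb = (1.3333, -0.0891).
Back-substitute: x_2 = -0.0891/2.4944 = -0.0357.
x_1 = (1.3333 − 4.6667·(-0.0357))/6.0000 = 0.2500.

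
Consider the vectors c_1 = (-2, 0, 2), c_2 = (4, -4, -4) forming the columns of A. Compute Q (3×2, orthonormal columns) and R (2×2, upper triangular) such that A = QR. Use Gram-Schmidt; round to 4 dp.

c_1 = (-2, 0, 2); ‖c_1‖ = 2.8284, so q_1 = (-0.7071, 0.0000, 0.7071).
q_1·c_2 = (-0.7071)·4 + 0.0000·(-4) + 0.7071·(-4) = -5.6569.
u_2 = c_2 + 5.6569·q_1 = (0.0000, -4.0000, 0.0000).
‖u_2‖ = 4.0000, so q_2 = (0.0000, -1.0000, 0.0000).

Q = [[-0.7071, 0.0000], [0.0000, -1.0000], [0.7071, 0.0000]], R = [[2.8284, -5.6569], [0.0000, 4.0000]]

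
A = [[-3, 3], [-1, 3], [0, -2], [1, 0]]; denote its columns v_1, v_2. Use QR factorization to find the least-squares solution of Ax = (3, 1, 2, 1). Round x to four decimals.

x = (-1.0408, -0.2041)

v_1 = (-3, -1, 0, 1); ‖v_1‖ = 3.3166, so e_1 = (-0.9045, -0.3015, 0.0000, 0.3015).
e_1·v_2 = (-0.9045)·3 + (-0.3015)·3 + 0.0000·(-2) + 0.3015·0 = -3.6181.
u_2 = v_2 + 3.6181·e_1 = (-0.2727, 1.9091, -2.0000, 1.0909).
‖u_2‖ = 2.9848, so e_2 = (-0.0914, 0.6396, -0.6701, 0.3655).
Qᵀb = (-2.7136, -0.6091).
Back-substitute: x_2 = -0.6091/2.9848 = -0.2041.
x_1 = (-2.7136 + 3.6181·(-0.2041))/3.3166 = -1.0408.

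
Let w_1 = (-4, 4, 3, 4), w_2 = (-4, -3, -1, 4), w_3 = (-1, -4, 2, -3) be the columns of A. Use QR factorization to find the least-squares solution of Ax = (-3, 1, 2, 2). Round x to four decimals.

x = (0.5639, 0.1179, 0.2305)

w_1 = (-4, 4, 3, 4); ‖w_1‖ = 7.5498, so e_1 = (-0.5298, 0.5298, 0.3974, 0.5298).
e_1·w_2 = (-0.5298)·(-4) + 0.5298·(-3) + 0.3974·(-1) + 0.5298·4 = 2.2517.
u_2 = w_2 − 2.2517·e_1 = (-2.8070, -4.1930, -1.8947, 2.8070).
‖u_2‖ = 6.0770, so e_2 = (-0.4619, -0.6900, -0.3118, 0.4619).
e_1·w_3 = (-0.5298)·(-1) + 0.5298·(-4) + 0.3974·2 + 0.5298·(-3) = -2.3842; e_2·w_3 = (-0.4619)·(-1) + (-0.6900)·(-4) + (-0.3118)·2 + 0.4619·(-3) = 1.2125.
u_3 = w_3 + 2.3842·e_1 − 1.2125·e_2 = (-1.7031, -1.9002, 3.3254, -2.2969).
‖u_3‖ = 4.7797, so e_3 = (-0.3563, -0.3976, 0.6957, -0.4806).
Qᵀb = (3.9736, 0.9960, 1.1017).
Back-substitute: x_3 = 1.1017/4.7797 = 0.2305.
x_2 = (0.9960 − 1.2125·0.2305)/6.0770 = 0.1179.
x_1 = (3.9736 − 2.2517·0.1179 + 2.3842·0.2305)/7.5498 = 0.5639.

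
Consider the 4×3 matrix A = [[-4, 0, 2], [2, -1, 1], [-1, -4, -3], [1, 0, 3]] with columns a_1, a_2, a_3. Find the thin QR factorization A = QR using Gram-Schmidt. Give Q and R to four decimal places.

Q = [[-0.8528, 0.0887, 0.4432], [0.4264, -0.2882, 0.4460], [-0.2132, -0.9532, -0.1115], [0.2132, -0.0222, 0.7696]], R = [[4.6904, 0.4264, 0.0000], [0.0000, 4.1010, 2.6823], [0.0000, 0.0000, 3.9756]]

e_1 = a_1/‖a_1‖ = (-4, 2, -1, 1)/4.6904 = (-0.8528, 0.4264, -0.2132, 0.2132).
r_{12} = e_1·a_2 = 0.4264.
u_2 = a_2 − 0.4264·e_1 = (0.3636, -1.1818, -3.9091, -0.0909).
‖u_2‖ = 4.1010, so e_2 = (0.0887, -0.2882, -0.9532, -0.0222).
r_{13} = e_1·a_3 = 0.0000; r_{23} = e_2·a_3 = 2.6823.
u_3 = a_3 − 0.0000·e_1 − 2.6823·e_2 = (1.7622, 1.7730, -0.4432, 3.0595).
‖u_3‖ = 3.9756, so e_3 = (0.4432, 0.4460, -0.1115, 0.7696).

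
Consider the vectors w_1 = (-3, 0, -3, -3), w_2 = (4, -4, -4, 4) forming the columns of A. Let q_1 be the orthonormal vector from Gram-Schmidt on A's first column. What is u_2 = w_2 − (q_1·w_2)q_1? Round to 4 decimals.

u_2 = (2.6667, -4.0000, -5.3333, 2.6667)

q_1 = w_1/‖w_1‖ = (-3, 0, -3, -3)/5.1962 = (-0.5774, 0.0000, -0.5774, -0.5774).
r_{12} = q_1·w_2 = -2.3094.
u_2 = w_2 + 2.3094·q_1 = (2.6667, -4.0000, -5.3333, 2.6667).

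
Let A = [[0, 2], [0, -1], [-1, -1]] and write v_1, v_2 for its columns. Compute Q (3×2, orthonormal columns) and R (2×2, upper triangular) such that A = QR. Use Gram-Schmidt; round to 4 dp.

Q = [[0.0000, 0.8944], [0.0000, -0.4472], [-1.0000, 0.0000]], R = [[1.0000, 1.0000], [0.0000, 2.2361]]

q_1 = v_1/‖v_1‖ = (0, 0, -1)/1.0000 = (0.0000, 0.0000, -1.0000).
r_{12} = q_1·v_2 = 1.0000.
u_2 = v_2 − 1.0000·q_1 = (2.0000, -1.0000, 0.0000).
‖u_2‖ = 2.2361, so q_2 = (0.8944, -0.4472, 0.0000).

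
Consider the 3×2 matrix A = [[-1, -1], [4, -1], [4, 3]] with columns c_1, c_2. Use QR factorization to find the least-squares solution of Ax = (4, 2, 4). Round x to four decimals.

q_1 = c_1/‖c_1‖ = (-1, 4, 4)/5.7446 = (-0.1741, 0.6963, 0.6963).
r_{12} = q_1·c_2 = 1.5667.
u_2 = c_2 − 1.5667·q_1 = (-0.7273, -2.0909, 1.9091).
‖u_2‖ = 2.9233, so q_2 = (-0.2488, -0.7153, 0.6531).
Qᵀb = (3.4816, 0.1866).
Back-substitute: x_2 = 0.1866/2.9233 = 0.0638.
x_1 = (3.4816 − 1.5667·0.0638)/5.7446 = 0.5887.

x = (0.5887, 0.0638)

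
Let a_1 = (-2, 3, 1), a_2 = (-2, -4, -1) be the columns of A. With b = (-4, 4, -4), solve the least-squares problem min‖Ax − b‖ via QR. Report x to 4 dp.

a_1 = (-2, 3, 1); ‖a_1‖ = 3.7417, so q_1 = (-0.5345, 0.8018, 0.2673).
q_1·a_2 = (-0.5345)·(-2) + 0.8018·(-4) + 0.2673·(-1) = -2.4054.
u_2 = a_2 + 2.4054·q_1 = (-3.2857, -2.0714, -0.3571).
‖u_2‖ = 3.9005, so q_2 = (-0.8424, -0.5311, -0.0916).
Qᵀb = (4.2762, 1.6115).
Back-substitute: x_2 = 1.6115/3.9005 = 0.4131.
x_1 = (4.2762 + 2.4054·0.4131)/3.7417 = 1.4085.

x = (1.4085, 0.4131)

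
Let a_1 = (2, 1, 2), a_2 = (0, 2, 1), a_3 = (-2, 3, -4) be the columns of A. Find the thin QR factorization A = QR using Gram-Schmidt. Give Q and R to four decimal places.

Q = [[0.6667, -0.4952, 0.5571], [0.3333, 0.8666, 0.3714], [0.6667, 0.0619, -0.7428]], R = [[3.0000, 1.3333, -3.0000], [0.0000, 1.7951, 3.3425], [0.0000, 0.0000, 2.9711]]

a_1 = (2, 1, 2); ‖a_1‖ = 3.0000, so q_1 = (0.6667, 0.3333, 0.6667).
q_1·a_2 = 0.6667·0 + 0.3333·2 + 0.6667·1 = 1.3333.
u_2 = a_2 − 1.3333·q_1 = (-0.8889, 1.5556, 0.1111).
‖u_2‖ = 1.7951, so q_2 = (-0.4952, 0.8666, 0.0619).
q_1·a_3 = 0.6667·(-2) + 0.3333·3 + 0.6667·(-4) = -3.0000; q_2·a_3 = (-0.4952)·(-2) + 0.8666·3 + 0.0619·(-4) = 3.3425.
u_3 = a_3 + 3.0000·q_1 − 3.3425·q_2 = (1.6552, 1.1034, -2.2069).
‖u_3‖ = 2.9711, so q_3 = (0.5571, 0.3714, -0.7428).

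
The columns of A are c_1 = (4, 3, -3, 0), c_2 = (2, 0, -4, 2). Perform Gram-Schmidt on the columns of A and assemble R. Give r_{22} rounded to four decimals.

r_{22} = 3.4979

c_1 = (4, 3, -3, 0); ‖c_1‖ = 5.8310, so e_1 = (0.6860, 0.5145, -0.5145, 0.0000).
e_1·c_2 = 0.6860·2 + 0.5145·0 + (-0.5145)·(-4) + 0.0000·2 = 3.4300.
u_2 = c_2 − 3.4300·e_1 = (-0.3529, -1.7647, -2.2353, 2.0000).
r_{22} = ‖u_2‖ = 3.4979.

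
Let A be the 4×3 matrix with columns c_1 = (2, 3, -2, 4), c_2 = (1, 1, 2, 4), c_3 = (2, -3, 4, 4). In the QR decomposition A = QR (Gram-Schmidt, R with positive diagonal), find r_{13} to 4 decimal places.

c_1 = (2, 3, -2, 4); ‖c_1‖ = 5.7446, so q_1 = (0.3482, 0.5222, -0.3482, 0.6963).
r_{13} = q_1·c_3 = 0.5222.

r_{13} = 0.5222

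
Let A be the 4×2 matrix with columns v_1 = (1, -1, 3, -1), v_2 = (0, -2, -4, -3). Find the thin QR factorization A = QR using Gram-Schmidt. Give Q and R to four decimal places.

q_1 = v_1/‖v_1‖ = (1, -1, 3, -1)/3.4641 = (0.2887, -0.2887, 0.8660, -0.2887).
r_{12} = q_1·v_2 = -2.0207.
u_2 = v_2 + 2.0207·q_1 = (0.5833, -2.5833, -2.2500, -3.5833).
‖u_2‖ = 4.9917, so q_2 = (0.1169, -0.5175, -0.4508, -0.7179).

Q = [[0.2887, 0.1169], [-0.2887, -0.5175], [0.8660, -0.4508], [-0.2887, -0.7179]], R = [[3.4641, -2.0207], [0.0000, 4.9917]]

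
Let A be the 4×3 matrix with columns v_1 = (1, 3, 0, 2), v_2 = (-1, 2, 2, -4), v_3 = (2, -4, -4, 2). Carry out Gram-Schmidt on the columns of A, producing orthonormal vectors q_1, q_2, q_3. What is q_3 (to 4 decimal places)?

q_3 = (0.5911, 0.0940, -0.6717, -0.4366)

q_1 = v_1/‖v_1‖ = (1, 3, 0, 2)/3.7417 = (0.2673, 0.8018, 0.0000, 0.5345).
r_{12} = q_1·v_2 = -0.8018.
u_2 = v_2 + 0.8018·q_1 = (-0.7857, 2.6429, 2.0000, -3.5714).
‖u_2‖ = 4.9353, so q_2 = (-0.1592, 0.5355, 0.4052, -0.7237).
r_{13} = q_1·v_3 = -1.6036; r_{23} = q_2·v_3 = -5.5287.
u_3 = v_3 + 1.6036·q_1 + 5.5287·q_2 = (1.5484, 0.2463, -1.7595, -1.1437).
‖u_3‖ = 2.6196, so q_3 = (0.5911, 0.0940, -0.6717, -0.4366).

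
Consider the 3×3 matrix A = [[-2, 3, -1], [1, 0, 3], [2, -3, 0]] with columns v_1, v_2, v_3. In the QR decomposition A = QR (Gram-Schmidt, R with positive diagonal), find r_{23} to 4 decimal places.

q_1 = v_1/‖v_1‖ = (-2, 1, 2)/3.0000 = (-0.6667, 0.3333, 0.6667).
r_{12} = q_1·v_2 = -4.0000.
u_2 = v_2 + 4.0000·q_1 = (0.3333, 1.3333, -0.3333).
‖u_2‖ = 1.4142, so q_2 = (0.2357, 0.9428, -0.2357).
r_{23} = q_2·v_3 = 2.5927.

r_{23} = 2.5927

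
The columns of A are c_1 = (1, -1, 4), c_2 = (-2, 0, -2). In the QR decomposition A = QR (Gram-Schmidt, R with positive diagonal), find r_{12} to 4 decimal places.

c_1 = (1, -1, 4); ‖c_1‖ = 4.2426, so e_1 = (0.2357, -0.2357, 0.9428).
r_{12} = e_1·c_2 = -2.3570.

r_{12} = -2.3570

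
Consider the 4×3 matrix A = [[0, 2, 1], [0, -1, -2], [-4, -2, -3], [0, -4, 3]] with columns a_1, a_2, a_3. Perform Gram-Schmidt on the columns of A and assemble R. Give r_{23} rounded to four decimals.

r_{23} = -1.7457

e_1 = a_1/‖a_1‖ = (0, 0, -4, 0)/4.0000 = (0.0000, 0.0000, -1.0000, 0.0000).
r_{12} = e_1·a_2 = 2.0000.
u_2 = a_2 − 2.0000·e_1 = (2.0000, -1.0000, 0.0000, -4.0000).
‖u_2‖ = 4.5826, so e_2 = (0.4364, -0.2182, 0.0000, -0.8729).
r_{23} = e_2·a_3 = -1.7457.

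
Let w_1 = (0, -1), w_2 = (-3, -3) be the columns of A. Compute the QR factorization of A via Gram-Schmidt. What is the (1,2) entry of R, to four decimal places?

r_{12} = 3.0000

w_1 = (0, -1); ‖w_1‖ = 1.0000, so q_1 = (0.0000, -1.0000).
r_{12} = q_1·w_2 = 3.0000.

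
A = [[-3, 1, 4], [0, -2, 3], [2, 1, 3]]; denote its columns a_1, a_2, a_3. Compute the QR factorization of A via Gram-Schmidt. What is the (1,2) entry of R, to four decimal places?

a_1 = (-3, 0, 2); ‖a_1‖ = 3.6056, so q_1 = (-0.8321, 0.0000, 0.5547).
r_{12} = q_1·a_2 = -0.2774.

r_{12} = -0.2774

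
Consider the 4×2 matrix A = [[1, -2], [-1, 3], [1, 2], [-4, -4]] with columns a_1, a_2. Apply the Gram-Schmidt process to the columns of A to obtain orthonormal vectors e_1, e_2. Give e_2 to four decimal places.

e_2 = (-0.5467, 0.7504, 0.2680, -0.2573)

a_1 = (1, -1, 1, -4); ‖a_1‖ = 4.3589, so e_1 = (0.2294, -0.2294, 0.2294, -0.9177).
e_1·a_2 = 0.2294·(-2) + (-0.2294)·3 + 0.2294·2 + (-0.9177)·(-4) = 2.9824.
u_2 = a_2 − 2.9824·e_1 = (-2.6842, 3.6842, 1.3158, -1.2632).
‖u_2‖ = 4.9097, so e_2 = (-0.5467, 0.7504, 0.2680, -0.2573).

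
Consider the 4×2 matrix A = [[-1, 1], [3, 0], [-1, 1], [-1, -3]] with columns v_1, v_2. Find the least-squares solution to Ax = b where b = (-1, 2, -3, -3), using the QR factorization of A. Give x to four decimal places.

v_1 = (-1, 3, -1, -1); ‖v_1‖ = 3.4641, so q_1 = (-0.2887, 0.8660, -0.2887, -0.2887).
q_1·v_2 = (-0.2887)·1 + 0.8660·0 + (-0.2887)·1 + (-0.2887)·(-3) = 0.2887.
u_2 = v_2 − 0.2887·q_1 = (1.0833, -0.2500, 1.0833, -2.9167).
‖u_2‖ = 3.3040, so q_2 = (0.3279, -0.0757, 0.3279, -0.8828).
Qᵀb = (3.7528, 1.1854).
Back-substitute: x_2 = 1.1854/3.3040 = 0.3588.
x_1 = (3.7528 − 0.2887·0.3588)/3.4641 = 1.0534.

x = (1.0534, 0.3588)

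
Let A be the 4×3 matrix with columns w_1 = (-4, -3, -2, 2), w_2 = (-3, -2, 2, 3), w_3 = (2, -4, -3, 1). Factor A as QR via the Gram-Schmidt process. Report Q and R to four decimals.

Q = [[-0.6963, -0.1545, 0.6838], [-0.5222, -0.0488, -0.6631], [-0.3482, 0.8622, -0.0787], [0.3482, 0.4799, 0.2941]], R = [[5.7446, 3.4816, 2.0889], [0.0000, 3.7254, -2.2206], [0.0000, 0.0000, 4.5503]]

w_1 = (-4, -3, -2, 2); ‖w_1‖ = 5.7446, so q_1 = (-0.6963, -0.5222, -0.3482, 0.3482).
q_1·w_2 = (-0.6963)·(-3) + (-0.5222)·(-2) + (-0.3482)·2 + 0.3482·3 = 3.4816.
u_2 = w_2 − 3.4816·q_1 = (-0.5758, -0.1818, 3.2121, 1.7879).
‖u_2‖ = 3.7254, so q_2 = (-0.1545, -0.0488, 0.8622, 0.4799).
q_1·w_3 = (-0.6963)·2 + (-0.5222)·(-4) + (-0.3482)·(-3) + 0.3482·1 = 2.0889; q_2·w_3 = (-0.1545)·2 + (-0.0488)·(-4) + 0.8622·(-3) + 0.4799·1 = -2.2206.
u_3 = w_3 − 2.0889·q_1 + 2.2206·q_2 = (3.1114, -3.0175, -0.3581, 1.3384).
‖u_3‖ = 4.5503, so q_3 = (0.6838, -0.6631, -0.0787, 0.2941).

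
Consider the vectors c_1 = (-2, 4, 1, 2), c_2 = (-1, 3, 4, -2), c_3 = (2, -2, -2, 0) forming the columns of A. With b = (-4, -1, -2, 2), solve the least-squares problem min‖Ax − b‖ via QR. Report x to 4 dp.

c_1 = (-2, 4, 1, 2); ‖c_1‖ = 5.0000, so q_1 = (-0.4000, 0.8000, 0.2000, 0.4000).
q_1·c_2 = (-0.4000)·(-1) + 0.8000·3 + 0.2000·4 + 0.4000·(-2) = 2.8000.
u_2 = c_2 − 2.8000·q_1 = (0.1200, 0.7600, 3.4400, -3.1200).
‖u_2‖ = 4.7074, so q_2 = (0.0255, 0.1614, 0.7308, -0.6628).
q_1·c_3 = (-0.4000)·2 + 0.8000·(-2) + 0.2000·(-2) + 0.4000·0 = -2.8000; q_2·c_3 = 0.0255·2 + 0.1614·(-2) + 0.7308·(-2) + (-0.6628)·0 = -1.7334.
u_3 = c_3 + 2.8000·q_1 + 1.7334·q_2 = (0.9242, 0.5199, -0.1733, -0.0289).
‖u_3‖ = 1.0748, so q_3 = (0.8599, 0.4837, -0.1612, -0.0269).
Qᵀb = (1.2000, -3.0505, -3.6544).
Back-substitute: x_3 = -3.6544/1.0748 = -3.4000.
x_2 = (-3.0505 + 1.7334·(-3.4000))/4.7074 = -1.9000.
x_1 = (1.2000 − 2.8000·(-1.9000) + 2.8000·(-3.4000))/5.0000 = -0.6000.

x = (-0.6000, -1.9000, -3.4000)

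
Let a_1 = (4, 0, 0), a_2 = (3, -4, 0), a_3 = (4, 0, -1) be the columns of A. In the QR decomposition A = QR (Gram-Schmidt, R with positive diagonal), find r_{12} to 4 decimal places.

r_{12} = 3.0000

a_1 = (4, 0, 0); ‖a_1‖ = 4.0000, so q_1 = (1.0000, 0.0000, 0.0000).
r_{12} = q_1·a_2 = 3.0000.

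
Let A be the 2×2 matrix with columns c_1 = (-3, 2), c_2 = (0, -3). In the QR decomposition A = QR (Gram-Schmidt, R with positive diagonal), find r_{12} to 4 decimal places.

q_1 = c_1/‖c_1‖ = (-3, 2)/3.6056 = (-0.8321, 0.5547).
r_{12} = q_1·c_2 = -1.6641.

r_{12} = -1.6641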